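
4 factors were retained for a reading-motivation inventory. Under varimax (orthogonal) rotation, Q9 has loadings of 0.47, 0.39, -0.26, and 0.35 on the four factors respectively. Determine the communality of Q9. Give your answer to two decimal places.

h² = 0.47² + 0.39² + (-0.26)² + 0.35² = 0.2209 + 0.1521 + 0.0676 + 0.1225 = 0.5631

0.56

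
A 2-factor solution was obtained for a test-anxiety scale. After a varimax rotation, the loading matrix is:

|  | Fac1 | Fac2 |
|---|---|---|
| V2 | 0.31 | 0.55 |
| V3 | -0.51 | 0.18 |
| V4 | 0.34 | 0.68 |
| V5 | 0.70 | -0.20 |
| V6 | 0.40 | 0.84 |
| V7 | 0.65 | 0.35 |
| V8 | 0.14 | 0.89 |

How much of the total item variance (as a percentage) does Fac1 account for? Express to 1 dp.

SS loadings for Fac1 = 0.31² + (-0.51)² + 0.34² + 0.70² + 0.40² + 0.65² + 0.14² = 1.5639
With 7 standardized items, total variance = 7. Proportion = 1.5639/7 = 0.2234 → 22.34%.

22.3%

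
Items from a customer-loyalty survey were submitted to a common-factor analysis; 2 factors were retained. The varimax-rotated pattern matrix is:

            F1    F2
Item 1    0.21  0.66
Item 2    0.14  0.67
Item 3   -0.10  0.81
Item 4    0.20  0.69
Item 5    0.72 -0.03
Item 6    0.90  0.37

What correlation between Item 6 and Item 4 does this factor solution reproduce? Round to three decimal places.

0.435

r̂ = Σ λ_i·λ_j across factors = (0.90)(0.20) + (0.37)(0.69)
  = +0.1800 +0.2553 = 0.4353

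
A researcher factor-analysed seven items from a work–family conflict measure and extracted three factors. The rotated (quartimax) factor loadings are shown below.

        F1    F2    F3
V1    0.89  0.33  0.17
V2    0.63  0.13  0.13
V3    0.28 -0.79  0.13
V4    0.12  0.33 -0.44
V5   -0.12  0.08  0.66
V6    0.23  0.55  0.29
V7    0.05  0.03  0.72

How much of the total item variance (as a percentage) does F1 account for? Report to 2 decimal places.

19.31%

SS loadings for F1 = 0.89² + 0.63² + 0.28² + 0.12² + (-0.12)² + 0.23² + 0.05² = 1.3516
With 7 standardized items, total variance = 7. Proportion = 1.3516/7 = 0.1931 → 19.31%.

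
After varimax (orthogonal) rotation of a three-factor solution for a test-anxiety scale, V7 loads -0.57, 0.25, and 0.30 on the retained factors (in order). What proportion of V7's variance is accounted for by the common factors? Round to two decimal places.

h² = (-0.57)² + 0.25² + 0.30² = 0.3249 + 0.0625 + 0.0900 = 0.4774

0.48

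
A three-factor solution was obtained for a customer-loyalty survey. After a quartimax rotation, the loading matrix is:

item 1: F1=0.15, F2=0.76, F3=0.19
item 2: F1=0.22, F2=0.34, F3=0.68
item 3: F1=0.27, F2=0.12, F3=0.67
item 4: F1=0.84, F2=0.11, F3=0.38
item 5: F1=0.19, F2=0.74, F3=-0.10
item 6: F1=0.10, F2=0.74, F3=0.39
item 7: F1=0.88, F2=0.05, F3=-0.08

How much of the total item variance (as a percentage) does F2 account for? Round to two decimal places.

25.96%

SS loadings for F2 = 0.76² + 0.34² + 0.12² + 0.11² + 0.74² + 0.74² + 0.05² = 1.8174
With 7 standardized items, total variance = 7. Proportion = 1.8174/7 = 0.2596 → 25.96%.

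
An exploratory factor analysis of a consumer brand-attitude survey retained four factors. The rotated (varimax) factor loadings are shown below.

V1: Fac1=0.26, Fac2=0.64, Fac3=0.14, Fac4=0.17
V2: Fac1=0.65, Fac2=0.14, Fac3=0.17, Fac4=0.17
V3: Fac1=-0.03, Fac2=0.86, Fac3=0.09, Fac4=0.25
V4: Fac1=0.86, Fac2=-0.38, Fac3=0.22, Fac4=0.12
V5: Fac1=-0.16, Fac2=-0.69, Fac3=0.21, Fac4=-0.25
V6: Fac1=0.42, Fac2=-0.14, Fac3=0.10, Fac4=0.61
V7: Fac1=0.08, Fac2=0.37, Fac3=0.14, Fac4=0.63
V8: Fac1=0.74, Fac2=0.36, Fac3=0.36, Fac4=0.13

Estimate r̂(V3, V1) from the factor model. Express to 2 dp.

0.60

r̂ = Σ λ_i·λ_j across factors = (-0.03)(0.26) + (0.86)(0.64) + (0.09)(0.14) + (0.25)(0.17)
  = -0.0078 +0.5504 +0.0126 +0.0425 = 0.5977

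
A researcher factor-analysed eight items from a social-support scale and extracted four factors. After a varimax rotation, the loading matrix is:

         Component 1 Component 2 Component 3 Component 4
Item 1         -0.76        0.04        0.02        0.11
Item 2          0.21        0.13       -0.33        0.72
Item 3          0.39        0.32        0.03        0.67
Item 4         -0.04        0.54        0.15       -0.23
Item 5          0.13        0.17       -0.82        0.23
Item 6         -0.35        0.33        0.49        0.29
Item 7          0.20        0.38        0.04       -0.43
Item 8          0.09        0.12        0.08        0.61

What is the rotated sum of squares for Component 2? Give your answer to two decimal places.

0.71

SS loadings for Component 2 = 0.04² + 0.13² + 0.32² + 0.54² + 0.17² + 0.33² + 0.38² + 0.12² = 0.0016 + 0.0169 + 0.1024 + 0.2916 + 0.0289 + 0.1089 + 0.1444 + 0.0144 = 0.7091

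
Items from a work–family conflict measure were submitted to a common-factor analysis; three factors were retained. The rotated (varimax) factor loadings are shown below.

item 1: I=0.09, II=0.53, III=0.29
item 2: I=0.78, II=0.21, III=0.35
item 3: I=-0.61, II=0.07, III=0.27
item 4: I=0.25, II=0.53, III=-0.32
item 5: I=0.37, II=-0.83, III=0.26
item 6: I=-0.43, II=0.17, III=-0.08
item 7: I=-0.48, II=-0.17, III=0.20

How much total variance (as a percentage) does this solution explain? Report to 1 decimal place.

49.4%

Communalities: 0.3731, 0.7750, 0.4499, 0.4458, 0.8934, 0.2202, 0.2993; Σh² = 3.4567.
Total variance with 7 standardized items is 7, so the solution explains 3.4567/7 = 0.4938 = 49.38%.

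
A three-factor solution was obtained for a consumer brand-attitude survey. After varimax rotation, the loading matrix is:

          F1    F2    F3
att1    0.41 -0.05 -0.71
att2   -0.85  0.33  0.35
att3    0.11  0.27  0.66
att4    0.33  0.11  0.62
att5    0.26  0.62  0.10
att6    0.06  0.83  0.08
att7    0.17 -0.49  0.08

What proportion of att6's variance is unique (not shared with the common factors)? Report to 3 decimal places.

h² = 0.06² + 0.83² + 0.08² = 0.0036 + 0.6889 + 0.0064 = 0.6989
Uniqueness u² = 1 − h² = 1 − 0.6989 = 0.3011

0.301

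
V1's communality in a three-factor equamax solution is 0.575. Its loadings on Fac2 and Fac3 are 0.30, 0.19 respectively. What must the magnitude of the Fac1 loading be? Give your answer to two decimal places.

0.67

Under orthogonal rotation h² = Σλ², so λ_Fac1² = h² − (0.1261) = 0.575 − 0.1261 = 0.4489.
|λ| = √0.4489 = 0.6700.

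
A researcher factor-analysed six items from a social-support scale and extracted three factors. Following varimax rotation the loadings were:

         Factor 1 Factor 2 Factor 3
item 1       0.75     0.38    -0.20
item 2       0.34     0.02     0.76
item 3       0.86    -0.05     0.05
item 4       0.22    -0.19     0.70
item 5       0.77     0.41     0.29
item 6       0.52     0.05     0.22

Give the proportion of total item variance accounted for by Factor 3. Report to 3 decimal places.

0.207

SS loadings for Factor 3 = (-0.20)² + 0.76² + 0.05² + 0.70² + 0.29² + 0.22² = 1.2426
Proportion of variance = 1.2426 / 6 = 0.2071.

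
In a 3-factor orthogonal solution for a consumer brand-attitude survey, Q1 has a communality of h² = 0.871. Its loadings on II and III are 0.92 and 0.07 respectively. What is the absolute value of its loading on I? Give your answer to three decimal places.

Under orthogonal rotation h² = Σλ², so λ_I² = h² − (0.8513) = 0.871 − 0.8513 = 0.0197.
|λ| = √0.0197 = 0.1404.

0.140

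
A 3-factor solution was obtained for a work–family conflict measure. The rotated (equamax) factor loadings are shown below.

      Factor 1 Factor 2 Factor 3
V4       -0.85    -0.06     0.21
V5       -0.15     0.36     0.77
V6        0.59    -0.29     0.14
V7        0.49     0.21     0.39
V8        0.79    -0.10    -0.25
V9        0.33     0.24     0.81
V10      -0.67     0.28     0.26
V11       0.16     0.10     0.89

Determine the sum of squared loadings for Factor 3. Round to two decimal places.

2.39

SS loadings for Factor 3 = 0.21² + 0.77² + 0.14² + 0.39² + (-0.25)² + 0.81² + 0.26² + 0.89² = 0.0441 + 0.5929 + 0.0196 + 0.1521 + 0.0625 + 0.6561 + 0.0676 + 0.7921 = 2.3870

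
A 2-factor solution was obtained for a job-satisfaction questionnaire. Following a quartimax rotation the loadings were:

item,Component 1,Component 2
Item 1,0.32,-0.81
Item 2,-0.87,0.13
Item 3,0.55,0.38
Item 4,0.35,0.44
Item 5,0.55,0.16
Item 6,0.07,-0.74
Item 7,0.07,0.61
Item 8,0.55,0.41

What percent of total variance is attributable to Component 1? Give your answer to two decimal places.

23.74%

SS loadings for Component 1 = 0.32² + (-0.87)² + 0.55² + 0.35² + 0.55² + 0.07² + 0.07² + 0.55² = 1.8991
With 8 standardized items, total variance = 8. Proportion = 1.8991/8 = 0.2374 → 23.74%.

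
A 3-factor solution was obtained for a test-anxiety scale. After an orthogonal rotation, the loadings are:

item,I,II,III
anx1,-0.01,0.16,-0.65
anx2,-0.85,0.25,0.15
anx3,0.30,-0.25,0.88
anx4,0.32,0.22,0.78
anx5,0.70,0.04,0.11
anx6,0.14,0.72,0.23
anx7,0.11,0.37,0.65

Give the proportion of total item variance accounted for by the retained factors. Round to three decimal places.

Communalities: 0.4482, 0.8075, 0.9269, 0.7592, 0.5037, 0.5909, 0.5715; Σh² = 4.6079.
Total variance with 7 standardized items is 7, so the solution explains 4.6079/7 = 0.6583.

0.658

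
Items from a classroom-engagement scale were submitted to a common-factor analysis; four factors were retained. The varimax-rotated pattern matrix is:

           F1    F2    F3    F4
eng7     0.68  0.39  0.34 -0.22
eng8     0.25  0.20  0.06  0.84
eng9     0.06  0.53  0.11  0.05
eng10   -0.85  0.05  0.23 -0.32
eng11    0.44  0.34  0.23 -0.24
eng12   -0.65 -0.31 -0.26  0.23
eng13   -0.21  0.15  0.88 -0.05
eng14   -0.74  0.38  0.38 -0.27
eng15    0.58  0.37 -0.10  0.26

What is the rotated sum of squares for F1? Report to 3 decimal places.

2.795

SS loadings for F1 = 0.68² + 0.25² + 0.06² + (-0.85)² + 0.44² + (-0.65)² + (-0.21)² + (-0.74)² + 0.58² = 0.4624 + 0.0625 + 0.0036 + 0.7225 + 0.1936 + 0.4225 + 0.0441 + 0.5476 + 0.3364 = 2.7952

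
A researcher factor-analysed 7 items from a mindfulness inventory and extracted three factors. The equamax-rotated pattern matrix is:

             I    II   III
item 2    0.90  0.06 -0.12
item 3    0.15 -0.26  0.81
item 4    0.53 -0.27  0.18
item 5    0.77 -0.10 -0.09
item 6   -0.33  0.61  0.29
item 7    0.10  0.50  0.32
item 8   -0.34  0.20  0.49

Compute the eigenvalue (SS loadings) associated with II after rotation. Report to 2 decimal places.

SS loadings for II = 0.06² + (-0.26)² + (-0.27)² + (-0.10)² + 0.61² + 0.50² + 0.20² = 0.0036 + 0.0676 + 0.0729 + 0.0100 + 0.3721 + 0.2500 + 0.0400 = 0.8162

0.82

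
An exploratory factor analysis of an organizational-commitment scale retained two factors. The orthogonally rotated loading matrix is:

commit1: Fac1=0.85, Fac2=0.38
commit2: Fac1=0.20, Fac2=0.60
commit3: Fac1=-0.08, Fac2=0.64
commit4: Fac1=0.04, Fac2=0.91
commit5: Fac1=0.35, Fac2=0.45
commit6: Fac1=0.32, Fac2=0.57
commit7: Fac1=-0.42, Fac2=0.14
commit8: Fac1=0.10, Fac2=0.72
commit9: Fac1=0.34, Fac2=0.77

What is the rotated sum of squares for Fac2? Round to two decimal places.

3.40

SS loadings for Fac2 = 0.38² + 0.60² + 0.64² + 0.91² + 0.45² + 0.57² + 0.14² + 0.72² + 0.77² = 0.1444 + 0.3600 + 0.4096 + 0.8281 + 0.2025 + 0.3249 + 0.0196 + 0.5184 + 0.5929 = 3.4004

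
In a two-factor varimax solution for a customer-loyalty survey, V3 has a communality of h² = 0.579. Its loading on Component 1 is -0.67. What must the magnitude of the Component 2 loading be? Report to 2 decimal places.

0.36

Under orthogonal rotation h² = Σλ², so λ_Component 2² = h² − (0.4489) = 0.579 − 0.4489 = 0.1301.
|λ| = √0.1301 = 0.3607.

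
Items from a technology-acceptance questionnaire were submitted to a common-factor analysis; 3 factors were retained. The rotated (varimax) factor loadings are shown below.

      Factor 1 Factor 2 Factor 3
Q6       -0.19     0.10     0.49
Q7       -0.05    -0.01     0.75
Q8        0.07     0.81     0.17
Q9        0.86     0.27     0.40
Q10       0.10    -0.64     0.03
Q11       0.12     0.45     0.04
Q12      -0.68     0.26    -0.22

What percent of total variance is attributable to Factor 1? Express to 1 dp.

SS loadings for Factor 1 = (-0.19)² + (-0.05)² + 0.07² + 0.86² + 0.10² + 0.12² + (-0.68)² = 1.2699
With 7 standardized items, total variance = 7. Proportion = 1.2699/7 = 0.1814 → 18.14%.

18.1%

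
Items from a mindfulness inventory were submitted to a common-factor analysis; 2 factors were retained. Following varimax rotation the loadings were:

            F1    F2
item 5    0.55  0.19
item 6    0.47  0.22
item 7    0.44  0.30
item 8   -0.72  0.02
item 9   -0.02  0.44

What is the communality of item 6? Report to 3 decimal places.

h² = 0.47² + 0.22² = 0.2209 + 0.0484 = 0.2693

0.269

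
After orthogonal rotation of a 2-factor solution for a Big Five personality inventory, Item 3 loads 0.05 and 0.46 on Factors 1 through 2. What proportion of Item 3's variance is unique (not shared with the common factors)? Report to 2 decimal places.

0.79

h² = 0.05² + 0.46² = 0.0025 + 0.2116 = 0.2141
Uniqueness u² = 1 − h² = 1 − 0.2141 = 0.7859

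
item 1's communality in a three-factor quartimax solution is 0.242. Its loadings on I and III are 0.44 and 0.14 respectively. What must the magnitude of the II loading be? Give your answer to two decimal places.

Under orthogonal rotation h² = Σλ², so λ_II² = h² − (0.2132) = 0.242 − 0.2132 = 0.0288.
|λ| = √0.0288 = 0.1697.

0.17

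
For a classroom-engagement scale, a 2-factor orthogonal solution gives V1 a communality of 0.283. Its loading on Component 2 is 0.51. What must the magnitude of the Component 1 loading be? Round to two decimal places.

0.15

Under orthogonal rotation h² = Σλ², so λ_Component 1² = h² − (0.2601) = 0.283 − 0.2601 = 0.0229.
|λ| = √0.0229 = 0.1513.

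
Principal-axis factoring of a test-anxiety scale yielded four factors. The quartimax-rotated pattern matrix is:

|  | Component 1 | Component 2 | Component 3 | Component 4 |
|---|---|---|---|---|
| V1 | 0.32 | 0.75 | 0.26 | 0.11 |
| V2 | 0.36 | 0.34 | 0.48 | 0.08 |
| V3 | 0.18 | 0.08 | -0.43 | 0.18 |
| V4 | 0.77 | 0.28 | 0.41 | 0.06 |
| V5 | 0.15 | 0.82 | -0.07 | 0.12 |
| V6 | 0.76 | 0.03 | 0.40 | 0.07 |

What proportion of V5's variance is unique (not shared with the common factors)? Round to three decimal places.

h² = 0.15² + 0.82² + (-0.07)² + 0.12² = 0.0225 + 0.6724 + 0.0049 + 0.0144 = 0.7142
Uniqueness u² = 1 − h² = 1 − 0.7142 = 0.2858

0.286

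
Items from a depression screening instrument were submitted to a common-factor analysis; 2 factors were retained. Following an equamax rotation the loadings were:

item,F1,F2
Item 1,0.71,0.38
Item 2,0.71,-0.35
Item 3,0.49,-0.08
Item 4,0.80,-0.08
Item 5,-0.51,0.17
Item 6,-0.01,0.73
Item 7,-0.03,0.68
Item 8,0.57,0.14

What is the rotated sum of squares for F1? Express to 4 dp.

2.4743

SS loadings for F1 = 0.71² + 0.71² + 0.49² + 0.80² + (-0.51)² + (-0.01)² + (-0.03)² + 0.57² = 0.5041 + 0.5041 + 0.2401 + 0.6400 + 0.2601 + 0.0001 + 0.0009 + 0.3249 = 2.4743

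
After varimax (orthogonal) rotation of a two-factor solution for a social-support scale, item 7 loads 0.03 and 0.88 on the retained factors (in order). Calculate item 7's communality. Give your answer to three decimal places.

h² = 0.03² + 0.88² = 0.0009 + 0.7744 = 0.7753

0.775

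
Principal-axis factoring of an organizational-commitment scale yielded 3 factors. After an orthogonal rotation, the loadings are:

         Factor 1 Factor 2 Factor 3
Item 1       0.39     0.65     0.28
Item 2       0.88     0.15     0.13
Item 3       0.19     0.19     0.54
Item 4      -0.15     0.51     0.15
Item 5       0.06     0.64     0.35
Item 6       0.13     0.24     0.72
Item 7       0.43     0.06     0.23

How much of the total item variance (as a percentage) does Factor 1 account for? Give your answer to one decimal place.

17.0%

SS loadings for Factor 1 = 0.39² + 0.88² + 0.19² + (-0.15)² + 0.06² + 0.13² + 0.43² = 1.1905
With 7 standardized items, total variance = 7. Proportion = 1.1905/7 = 0.1701 → 17.01%.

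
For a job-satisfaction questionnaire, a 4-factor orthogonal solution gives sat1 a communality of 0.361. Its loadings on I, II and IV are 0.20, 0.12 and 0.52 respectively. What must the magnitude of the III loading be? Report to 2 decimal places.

0.19

Under orthogonal rotation h² = Σλ², so λ_III² = h² − (0.3248) = 0.361 − 0.3248 = 0.0362.
|λ| = √0.0362 = 0.1903.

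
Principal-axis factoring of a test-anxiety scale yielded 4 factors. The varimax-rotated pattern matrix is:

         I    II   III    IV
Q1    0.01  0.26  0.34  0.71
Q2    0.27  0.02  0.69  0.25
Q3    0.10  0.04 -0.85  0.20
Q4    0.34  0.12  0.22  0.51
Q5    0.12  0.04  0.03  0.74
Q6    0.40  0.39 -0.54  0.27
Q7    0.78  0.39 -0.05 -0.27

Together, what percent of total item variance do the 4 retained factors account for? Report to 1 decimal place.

65.6%

Communalities: 0.6874, 0.6119, 0.7741, 0.4385, 0.5645, 0.6766, 0.8359; Σh² = 4.5889.
Total variance with 7 standardized items is 7, so the solution explains 4.5889/7 = 0.6556 = 65.56%.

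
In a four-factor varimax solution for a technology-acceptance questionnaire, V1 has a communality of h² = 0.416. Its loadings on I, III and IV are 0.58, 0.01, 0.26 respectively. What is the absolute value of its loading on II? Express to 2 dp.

Under orthogonal rotation h² = Σλ², so λ_II² = h² − (0.4041) = 0.416 − 0.4041 = 0.0119.
|λ| = √0.0119 = 0.1091.

0.11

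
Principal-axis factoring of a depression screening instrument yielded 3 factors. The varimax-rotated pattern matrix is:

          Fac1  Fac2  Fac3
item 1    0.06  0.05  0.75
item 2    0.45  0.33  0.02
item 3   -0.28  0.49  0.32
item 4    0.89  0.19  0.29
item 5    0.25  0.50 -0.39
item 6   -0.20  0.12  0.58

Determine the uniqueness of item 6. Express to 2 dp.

h² = (-0.20)² + 0.12² + 0.58² = 0.0400 + 0.0144 + 0.3364 = 0.3908
Uniqueness u² = 1 − h² = 1 − 0.3908 = 0.6092

0.61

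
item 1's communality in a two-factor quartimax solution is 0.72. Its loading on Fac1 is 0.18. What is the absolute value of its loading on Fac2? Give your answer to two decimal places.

Under orthogonal rotation h² = Σλ², so λ_Fac2² = h² − (0.0324) = 0.72 − 0.0324 = 0.6876.
|λ| = √0.6876 = 0.8292.

0.83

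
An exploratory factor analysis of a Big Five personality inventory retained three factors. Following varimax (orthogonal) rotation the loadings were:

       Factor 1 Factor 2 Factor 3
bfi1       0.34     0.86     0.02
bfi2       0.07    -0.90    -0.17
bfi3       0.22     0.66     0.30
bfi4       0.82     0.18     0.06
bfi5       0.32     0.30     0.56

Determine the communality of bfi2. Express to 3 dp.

h² = 0.07² + (-0.90)² + (-0.17)² = 0.0049 + 0.8100 + 0.0289 = 0.8438

0.844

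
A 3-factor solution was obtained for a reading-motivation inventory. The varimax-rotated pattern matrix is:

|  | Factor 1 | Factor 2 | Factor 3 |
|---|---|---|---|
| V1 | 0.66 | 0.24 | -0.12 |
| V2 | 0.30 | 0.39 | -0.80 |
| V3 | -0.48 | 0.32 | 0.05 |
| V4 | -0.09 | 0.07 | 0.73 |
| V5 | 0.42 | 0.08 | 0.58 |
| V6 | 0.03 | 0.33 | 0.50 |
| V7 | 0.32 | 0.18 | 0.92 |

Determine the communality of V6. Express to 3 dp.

0.360

h² = 0.03² + 0.33² + 0.50² = 0.0009 + 0.1089 + 0.2500 = 0.3598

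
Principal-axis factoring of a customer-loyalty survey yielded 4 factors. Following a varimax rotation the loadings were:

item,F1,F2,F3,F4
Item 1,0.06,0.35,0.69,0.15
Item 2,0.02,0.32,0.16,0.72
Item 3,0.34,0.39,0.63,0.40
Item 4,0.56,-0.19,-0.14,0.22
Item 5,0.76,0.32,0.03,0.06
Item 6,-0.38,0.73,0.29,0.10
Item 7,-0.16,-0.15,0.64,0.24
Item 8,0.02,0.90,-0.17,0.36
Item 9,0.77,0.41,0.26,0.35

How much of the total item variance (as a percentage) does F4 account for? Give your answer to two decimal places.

11.92%

SS loadings for F4 = 0.15² + 0.72² + 0.40² + 0.22² + 0.06² + 0.10² + 0.24² + 0.36² + 0.35² = 1.0726
With 9 standardized items, total variance = 9. Proportion = 1.0726/9 = 0.1192 → 11.92%.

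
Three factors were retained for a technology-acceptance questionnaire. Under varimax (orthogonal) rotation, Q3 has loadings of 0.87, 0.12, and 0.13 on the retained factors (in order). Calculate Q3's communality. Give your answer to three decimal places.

0.788

h² = 0.87² + 0.12² + 0.13² = 0.7569 + 0.0144 + 0.0169 = 0.7882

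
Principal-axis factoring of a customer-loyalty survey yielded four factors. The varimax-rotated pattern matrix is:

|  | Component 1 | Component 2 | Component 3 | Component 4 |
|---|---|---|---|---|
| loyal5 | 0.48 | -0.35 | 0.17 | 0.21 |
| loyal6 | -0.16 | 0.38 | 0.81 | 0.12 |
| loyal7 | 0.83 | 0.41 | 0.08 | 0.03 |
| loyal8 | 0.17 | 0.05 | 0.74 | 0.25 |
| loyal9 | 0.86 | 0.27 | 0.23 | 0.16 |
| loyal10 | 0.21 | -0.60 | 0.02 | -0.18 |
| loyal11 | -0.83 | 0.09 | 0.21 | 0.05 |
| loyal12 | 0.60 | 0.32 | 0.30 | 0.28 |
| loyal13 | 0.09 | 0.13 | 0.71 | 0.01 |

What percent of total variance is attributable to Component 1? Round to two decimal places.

SS loadings for Component 1 = 0.48² + (-0.16)² + 0.83² + 0.17² + 0.86² + 0.21² + (-0.83)² + 0.60² + 0.09² = 2.8145
With 9 standardized items, total variance = 9. Proportion = 2.8145/9 = 0.3127 → 31.27%.

31.27%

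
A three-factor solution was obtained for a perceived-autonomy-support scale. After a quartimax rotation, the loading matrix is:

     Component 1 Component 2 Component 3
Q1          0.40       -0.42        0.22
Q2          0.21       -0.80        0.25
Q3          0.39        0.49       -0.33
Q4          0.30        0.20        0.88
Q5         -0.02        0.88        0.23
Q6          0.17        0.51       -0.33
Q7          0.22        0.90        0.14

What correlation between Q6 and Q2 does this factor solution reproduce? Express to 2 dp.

r̂ = Σ λ_i·λ_j across factors = (0.17)(0.21) + (0.51)(-0.80) + (-0.33)(0.25)
  = +0.0357 -0.4080 -0.0825 = -0.4548

-0.45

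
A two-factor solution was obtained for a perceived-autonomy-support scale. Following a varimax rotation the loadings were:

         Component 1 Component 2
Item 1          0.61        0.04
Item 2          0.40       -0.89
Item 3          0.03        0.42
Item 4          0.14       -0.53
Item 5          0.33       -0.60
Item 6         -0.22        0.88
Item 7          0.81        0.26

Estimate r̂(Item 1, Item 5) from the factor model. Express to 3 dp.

r̂ = Σ λ_i·λ_j across factors = (0.61)(0.33) + (0.04)(-0.60)
  = +0.2013 -0.0240 = 0.1773

0.177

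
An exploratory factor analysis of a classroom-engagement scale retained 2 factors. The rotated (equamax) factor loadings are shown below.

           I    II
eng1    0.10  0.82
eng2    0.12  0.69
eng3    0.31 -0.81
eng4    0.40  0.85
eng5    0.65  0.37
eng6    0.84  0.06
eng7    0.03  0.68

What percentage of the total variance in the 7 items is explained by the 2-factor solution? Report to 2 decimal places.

SS loadings by factor: 1.4095, 3.1300; total = 4.5395.
Total variance with 7 standardized items is 7, so the solution explains 4.5395/7 = 0.6485 = 64.85%.

64.85%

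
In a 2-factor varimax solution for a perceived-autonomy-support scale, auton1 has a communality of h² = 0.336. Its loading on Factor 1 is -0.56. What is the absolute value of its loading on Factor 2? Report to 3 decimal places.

0.150

Under orthogonal rotation h² = Σλ², so λ_Factor 2² = h² − (0.3136) = 0.336 − 0.3136 = 0.0224.
|λ| = √0.0224 = 0.1497.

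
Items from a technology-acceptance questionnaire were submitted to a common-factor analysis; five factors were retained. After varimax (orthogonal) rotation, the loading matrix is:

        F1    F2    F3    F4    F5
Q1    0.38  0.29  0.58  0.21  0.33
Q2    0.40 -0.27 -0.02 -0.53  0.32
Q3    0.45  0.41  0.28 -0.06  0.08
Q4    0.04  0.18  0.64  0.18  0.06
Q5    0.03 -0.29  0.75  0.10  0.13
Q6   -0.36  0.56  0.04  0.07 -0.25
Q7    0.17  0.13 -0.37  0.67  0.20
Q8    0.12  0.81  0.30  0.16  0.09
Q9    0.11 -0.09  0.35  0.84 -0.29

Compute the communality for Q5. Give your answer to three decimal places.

0.674

h² = 0.03² + (-0.29)² + 0.75² + 0.10² + 0.13² = 0.0009 + 0.0841 + 0.5625 + 0.0100 + 0.0169 = 0.6744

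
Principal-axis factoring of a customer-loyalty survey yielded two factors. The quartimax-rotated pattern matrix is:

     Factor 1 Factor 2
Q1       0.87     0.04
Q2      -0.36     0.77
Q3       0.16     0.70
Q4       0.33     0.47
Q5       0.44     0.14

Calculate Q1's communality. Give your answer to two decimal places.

h² = 0.87² + 0.04² = 0.7569 + 0.0016 = 0.7585

0.76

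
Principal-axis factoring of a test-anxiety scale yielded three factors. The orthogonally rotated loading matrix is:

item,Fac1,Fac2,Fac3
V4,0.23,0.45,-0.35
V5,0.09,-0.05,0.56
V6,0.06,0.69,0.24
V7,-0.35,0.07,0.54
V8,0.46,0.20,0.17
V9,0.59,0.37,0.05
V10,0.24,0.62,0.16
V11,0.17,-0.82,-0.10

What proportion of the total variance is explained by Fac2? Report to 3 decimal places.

SS loadings for Fac2 = 0.45² + (-0.05)² + 0.69² + 0.07² + 0.20² + 0.37² + 0.62² + (-0.82)² = 1.9197
Proportion of variance = 1.9197 / 8 = 0.2400.

0.240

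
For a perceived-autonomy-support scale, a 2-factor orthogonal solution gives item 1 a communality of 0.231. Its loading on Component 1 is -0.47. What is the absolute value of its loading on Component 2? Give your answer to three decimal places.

Under orthogonal rotation h² = Σλ², so λ_Component 2² = h² − (0.2209) = 0.231 − 0.2209 = 0.0101.
|λ| = √0.0101 = 0.1005.

0.100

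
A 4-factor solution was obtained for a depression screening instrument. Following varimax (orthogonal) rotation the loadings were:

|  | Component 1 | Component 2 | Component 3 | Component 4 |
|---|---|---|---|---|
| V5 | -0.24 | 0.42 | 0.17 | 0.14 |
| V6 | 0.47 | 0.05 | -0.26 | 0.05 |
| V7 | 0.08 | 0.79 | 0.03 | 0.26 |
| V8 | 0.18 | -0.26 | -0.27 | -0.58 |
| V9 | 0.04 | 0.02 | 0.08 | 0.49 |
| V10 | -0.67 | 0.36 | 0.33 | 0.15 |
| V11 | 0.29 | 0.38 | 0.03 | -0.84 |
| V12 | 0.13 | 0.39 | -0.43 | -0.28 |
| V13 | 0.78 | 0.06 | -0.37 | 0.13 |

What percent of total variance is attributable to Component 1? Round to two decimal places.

SS loadings for Component 1 = (-0.24)² + 0.47² + 0.08² + 0.18² + 0.04² + (-0.67)² + 0.29² + 0.13² + 0.78² = 1.4772
With 9 standardized items, total variance = 9. Proportion = 1.4772/9 = 0.1641 → 16.41%.

16.41%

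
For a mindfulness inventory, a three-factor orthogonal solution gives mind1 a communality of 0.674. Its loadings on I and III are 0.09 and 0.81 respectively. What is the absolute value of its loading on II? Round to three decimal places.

Under orthogonal rotation h² = Σλ², so λ_II² = h² − (0.6642) = 0.674 − 0.6642 = 0.0098.
|λ| = √0.0098 = 0.0990.

0.099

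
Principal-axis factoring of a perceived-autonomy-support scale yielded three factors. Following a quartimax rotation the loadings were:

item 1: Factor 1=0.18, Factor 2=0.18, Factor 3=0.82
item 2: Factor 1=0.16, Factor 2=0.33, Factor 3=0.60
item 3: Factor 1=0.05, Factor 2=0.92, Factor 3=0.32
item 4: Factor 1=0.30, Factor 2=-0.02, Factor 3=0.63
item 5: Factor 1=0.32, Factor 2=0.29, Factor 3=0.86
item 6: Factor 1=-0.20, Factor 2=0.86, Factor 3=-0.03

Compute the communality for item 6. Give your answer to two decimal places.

0.78

h² = (-0.20)² + 0.86² + (-0.03)² = 0.0400 + 0.7396 + 0.0009 = 0.7805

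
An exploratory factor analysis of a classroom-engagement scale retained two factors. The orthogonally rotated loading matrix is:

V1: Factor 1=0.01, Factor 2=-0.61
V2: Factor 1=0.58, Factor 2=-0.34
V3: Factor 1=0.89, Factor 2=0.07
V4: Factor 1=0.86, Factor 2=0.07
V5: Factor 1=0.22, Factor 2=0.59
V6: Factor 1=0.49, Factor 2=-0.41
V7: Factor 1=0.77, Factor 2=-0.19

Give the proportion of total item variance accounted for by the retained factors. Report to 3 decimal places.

0.543

SS loadings by factor: 2.7496, 1.0498; total = 3.7994.
Total variance with 7 standardized items is 7, so the solution explains 3.7994/7 = 0.5428.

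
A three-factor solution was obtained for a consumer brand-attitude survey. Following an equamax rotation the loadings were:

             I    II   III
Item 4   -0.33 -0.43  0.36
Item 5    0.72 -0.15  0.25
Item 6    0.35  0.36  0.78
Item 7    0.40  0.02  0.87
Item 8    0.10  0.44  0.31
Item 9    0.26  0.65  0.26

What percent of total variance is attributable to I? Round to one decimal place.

SS loadings for I = (-0.33)² + 0.72² + 0.35² + 0.40² + 0.10² + 0.26² = 0.9874
With 6 standardized items, total variance = 6. Proportion = 0.9874/6 = 0.1646 → 16.46%.

16.5%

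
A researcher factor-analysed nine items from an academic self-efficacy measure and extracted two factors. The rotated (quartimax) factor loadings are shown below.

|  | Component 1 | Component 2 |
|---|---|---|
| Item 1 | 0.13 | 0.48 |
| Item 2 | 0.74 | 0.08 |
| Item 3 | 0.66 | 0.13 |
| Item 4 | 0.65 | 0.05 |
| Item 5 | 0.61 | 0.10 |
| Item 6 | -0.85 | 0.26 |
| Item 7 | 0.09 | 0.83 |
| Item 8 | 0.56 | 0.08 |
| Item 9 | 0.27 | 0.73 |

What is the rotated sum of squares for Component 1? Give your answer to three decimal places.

SS loadings for Component 1 = 0.13² + 0.74² + 0.66² + 0.65² + 0.61² + (-0.85)² + 0.09² + 0.56² + 0.27² = 0.0169 + 0.5476 + 0.4356 + 0.4225 + 0.3721 + 0.7225 + 0.0081 + 0.3136 + 0.0729 = 2.9118

2.912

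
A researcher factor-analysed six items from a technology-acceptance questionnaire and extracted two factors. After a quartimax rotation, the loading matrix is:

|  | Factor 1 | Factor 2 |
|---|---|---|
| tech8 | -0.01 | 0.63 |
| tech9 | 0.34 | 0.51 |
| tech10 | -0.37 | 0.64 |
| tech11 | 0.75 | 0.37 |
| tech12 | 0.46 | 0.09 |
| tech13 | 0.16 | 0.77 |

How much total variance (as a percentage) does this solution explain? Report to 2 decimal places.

47.61%

SS loadings by factor: 1.0523, 1.8045; total = 2.8568.
Total variance with 6 standardized items is 6, so the solution explains 2.8568/6 = 0.4761 = 47.61%.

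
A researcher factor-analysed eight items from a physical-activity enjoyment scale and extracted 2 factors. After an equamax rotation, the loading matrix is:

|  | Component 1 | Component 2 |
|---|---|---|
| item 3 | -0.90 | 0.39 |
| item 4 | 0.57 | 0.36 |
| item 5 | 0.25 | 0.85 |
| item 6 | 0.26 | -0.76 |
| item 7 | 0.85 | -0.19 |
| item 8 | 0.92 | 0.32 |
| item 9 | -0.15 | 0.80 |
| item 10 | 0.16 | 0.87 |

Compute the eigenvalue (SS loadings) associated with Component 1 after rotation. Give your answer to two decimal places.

SS loadings for Component 1 = (-0.90)² + 0.57² + 0.25² + 0.26² + 0.85² + 0.92² + (-0.15)² + 0.16² = 0.8100 + 0.3249 + 0.0625 + 0.0676 + 0.7225 + 0.8464 + 0.0225 + 0.0256 = 2.8820

2.88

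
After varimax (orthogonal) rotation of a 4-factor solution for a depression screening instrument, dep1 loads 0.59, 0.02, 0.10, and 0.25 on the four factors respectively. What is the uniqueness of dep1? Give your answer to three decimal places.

0.579

h² = 0.59² + 0.02² + 0.10² + 0.25² = 0.3481 + 0.0004 + 0.0100 + 0.0625 = 0.4210
Uniqueness u² = 1 − h² = 1 − 0.4210 = 0.5790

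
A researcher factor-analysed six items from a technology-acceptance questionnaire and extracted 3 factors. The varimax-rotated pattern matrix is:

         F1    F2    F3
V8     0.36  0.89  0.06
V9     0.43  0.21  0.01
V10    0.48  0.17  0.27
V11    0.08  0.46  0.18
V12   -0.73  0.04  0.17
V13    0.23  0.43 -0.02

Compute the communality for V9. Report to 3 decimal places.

h² = 0.43² + 0.21² + 0.01² = 0.1849 + 0.0441 + 0.0001 = 0.2291

0.229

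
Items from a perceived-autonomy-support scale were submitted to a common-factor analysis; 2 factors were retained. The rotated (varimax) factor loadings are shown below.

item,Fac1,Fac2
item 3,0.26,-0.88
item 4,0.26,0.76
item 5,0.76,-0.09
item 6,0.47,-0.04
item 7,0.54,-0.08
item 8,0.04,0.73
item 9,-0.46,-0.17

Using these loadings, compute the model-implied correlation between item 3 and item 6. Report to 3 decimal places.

0.157

r̂ = Σ λ_i·λ_j across factors = (0.26)(0.47) + (-0.88)(-0.04)
  = +0.1222 +0.0352 = 0.1574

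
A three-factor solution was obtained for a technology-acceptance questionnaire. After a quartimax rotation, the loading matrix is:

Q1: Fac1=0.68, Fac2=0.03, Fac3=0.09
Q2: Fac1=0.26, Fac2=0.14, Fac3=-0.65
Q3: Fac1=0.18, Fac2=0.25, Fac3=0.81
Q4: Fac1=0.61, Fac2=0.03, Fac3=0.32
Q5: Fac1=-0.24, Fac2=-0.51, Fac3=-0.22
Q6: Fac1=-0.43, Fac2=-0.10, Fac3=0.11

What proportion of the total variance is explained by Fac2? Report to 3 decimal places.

SS loadings for Fac2 = 0.03² + 0.14² + 0.25² + 0.03² + (-0.51)² + (-0.10)² = 0.3540
Proportion of variance = 0.3540 / 6 = 0.0590.

0.059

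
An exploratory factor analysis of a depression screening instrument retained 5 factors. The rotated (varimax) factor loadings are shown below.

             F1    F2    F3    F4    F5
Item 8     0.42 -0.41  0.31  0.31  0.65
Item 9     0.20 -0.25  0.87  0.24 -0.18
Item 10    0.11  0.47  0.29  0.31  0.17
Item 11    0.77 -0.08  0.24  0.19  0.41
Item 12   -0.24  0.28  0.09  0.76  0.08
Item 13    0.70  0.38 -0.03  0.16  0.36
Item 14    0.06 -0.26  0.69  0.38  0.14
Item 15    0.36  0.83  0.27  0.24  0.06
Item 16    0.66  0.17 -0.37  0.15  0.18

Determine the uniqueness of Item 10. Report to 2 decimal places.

0.56

h² = 0.11² + 0.47² + 0.29² + 0.31² + 0.17² = 0.0121 + 0.2209 + 0.0841 + 0.0961 + 0.0289 = 0.4421
Uniqueness u² = 1 − h² = 1 − 0.4421 = 0.5579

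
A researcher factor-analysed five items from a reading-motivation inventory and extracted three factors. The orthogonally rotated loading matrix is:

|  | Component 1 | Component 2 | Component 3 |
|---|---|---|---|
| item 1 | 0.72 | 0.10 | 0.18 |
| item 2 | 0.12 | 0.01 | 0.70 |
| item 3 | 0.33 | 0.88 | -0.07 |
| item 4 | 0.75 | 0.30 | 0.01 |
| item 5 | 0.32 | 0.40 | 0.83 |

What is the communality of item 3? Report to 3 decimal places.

h² = 0.33² + 0.88² + (-0.07)² = 0.1089 + 0.7744 + 0.0049 = 0.8882

0.888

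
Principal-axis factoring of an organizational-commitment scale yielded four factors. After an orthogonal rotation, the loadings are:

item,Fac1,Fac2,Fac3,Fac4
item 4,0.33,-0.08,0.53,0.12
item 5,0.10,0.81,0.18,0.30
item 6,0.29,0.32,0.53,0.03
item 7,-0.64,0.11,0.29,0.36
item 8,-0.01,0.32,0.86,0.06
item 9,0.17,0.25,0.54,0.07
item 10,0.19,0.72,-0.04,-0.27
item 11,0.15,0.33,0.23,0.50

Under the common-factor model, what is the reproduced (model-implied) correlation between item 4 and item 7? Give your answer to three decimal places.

r̂ = Σ λ_i·λ_j across factors = (0.33)(-0.64) + (-0.08)(0.11) + (0.53)(0.29) + (0.12)(0.36)
  = -0.2112 -0.0088 +0.1537 +0.0432 = -0.0231

-0.023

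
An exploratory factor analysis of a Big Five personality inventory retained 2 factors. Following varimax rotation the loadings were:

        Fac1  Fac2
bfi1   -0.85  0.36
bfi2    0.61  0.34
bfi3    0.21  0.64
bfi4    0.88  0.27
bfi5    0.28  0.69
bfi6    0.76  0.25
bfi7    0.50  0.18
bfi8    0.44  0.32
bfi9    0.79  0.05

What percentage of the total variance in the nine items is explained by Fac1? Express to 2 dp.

40.41%

SS loadings for Fac1 = (-0.85)² + 0.61² + 0.21² + 0.88² + 0.28² + 0.76² + 0.50² + 0.44² + 0.79² = 3.6368
With 9 standardized items, total variance = 9. Proportion = 3.6368/9 = 0.4041 → 40.41%.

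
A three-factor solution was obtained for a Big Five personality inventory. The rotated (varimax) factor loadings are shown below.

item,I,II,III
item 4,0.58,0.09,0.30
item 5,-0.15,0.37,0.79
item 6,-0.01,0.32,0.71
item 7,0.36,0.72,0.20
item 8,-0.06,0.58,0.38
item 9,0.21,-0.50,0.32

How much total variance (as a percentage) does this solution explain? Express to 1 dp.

Communalities: 0.4345, 0.7835, 0.6066, 0.6880, 0.4844, 0.3965; Σh² = 3.3935.
Total variance with 6 standardized items is 6, so the solution explains 3.3935/6 = 0.5656 = 56.56%.

56.6%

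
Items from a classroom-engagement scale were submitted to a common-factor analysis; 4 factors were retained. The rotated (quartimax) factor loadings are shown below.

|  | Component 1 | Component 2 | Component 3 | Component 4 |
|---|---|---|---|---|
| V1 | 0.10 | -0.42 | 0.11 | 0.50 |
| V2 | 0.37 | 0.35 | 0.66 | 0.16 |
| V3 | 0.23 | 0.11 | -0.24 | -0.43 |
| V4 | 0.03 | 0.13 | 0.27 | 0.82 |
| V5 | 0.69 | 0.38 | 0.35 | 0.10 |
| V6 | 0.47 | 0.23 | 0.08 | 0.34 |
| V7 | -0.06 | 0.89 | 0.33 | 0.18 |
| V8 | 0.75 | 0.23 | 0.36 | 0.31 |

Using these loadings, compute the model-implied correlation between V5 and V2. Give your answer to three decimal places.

r̂ = Σ λ_i·λ_j across factors = (0.69)(0.37) + (0.38)(0.35) + (0.35)(0.66) + (0.10)(0.16)
  = +0.2553 +0.1330 +0.2310 +0.0160 = 0.6353

0.635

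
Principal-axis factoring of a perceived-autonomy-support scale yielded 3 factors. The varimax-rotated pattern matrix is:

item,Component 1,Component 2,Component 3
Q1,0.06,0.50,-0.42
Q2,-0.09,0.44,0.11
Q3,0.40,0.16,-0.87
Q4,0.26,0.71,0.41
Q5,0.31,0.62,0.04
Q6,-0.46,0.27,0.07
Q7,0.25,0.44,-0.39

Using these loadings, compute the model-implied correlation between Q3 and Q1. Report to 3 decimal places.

r̂ = Σ λ_i·λ_j across factors = (0.40)(0.06) + (0.16)(0.50) + (-0.87)(-0.42)
  = +0.0240 +0.0800 +0.3654 = 0.4694

0.469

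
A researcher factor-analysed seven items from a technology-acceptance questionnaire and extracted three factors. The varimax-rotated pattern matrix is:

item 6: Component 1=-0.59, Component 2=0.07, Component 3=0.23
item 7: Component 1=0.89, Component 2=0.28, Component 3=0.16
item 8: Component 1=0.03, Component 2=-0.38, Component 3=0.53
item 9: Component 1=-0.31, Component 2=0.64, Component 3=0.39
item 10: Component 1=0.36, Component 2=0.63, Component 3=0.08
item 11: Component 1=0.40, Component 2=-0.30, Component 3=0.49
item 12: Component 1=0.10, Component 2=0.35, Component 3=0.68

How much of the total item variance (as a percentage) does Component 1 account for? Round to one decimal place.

SS loadings for Component 1 = (-0.59)² + 0.89² + 0.03² + (-0.31)² + 0.36² + 0.40² + 0.10² = 1.5368
With 7 standardized items, total variance = 7. Proportion = 1.5368/7 = 0.2195 → 21.95%.

22.0%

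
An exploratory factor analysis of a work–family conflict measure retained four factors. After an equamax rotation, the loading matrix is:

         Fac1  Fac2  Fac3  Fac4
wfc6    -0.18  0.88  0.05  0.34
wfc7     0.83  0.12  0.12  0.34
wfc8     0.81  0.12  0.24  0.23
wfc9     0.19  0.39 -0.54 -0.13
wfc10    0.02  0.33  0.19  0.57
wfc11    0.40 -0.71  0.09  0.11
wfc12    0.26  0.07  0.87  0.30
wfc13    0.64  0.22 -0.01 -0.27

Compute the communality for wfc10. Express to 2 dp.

0.47

h² = 0.02² + 0.33² + 0.19² + 0.57² = 0.0004 + 0.1089 + 0.0361 + 0.3249 = 0.4703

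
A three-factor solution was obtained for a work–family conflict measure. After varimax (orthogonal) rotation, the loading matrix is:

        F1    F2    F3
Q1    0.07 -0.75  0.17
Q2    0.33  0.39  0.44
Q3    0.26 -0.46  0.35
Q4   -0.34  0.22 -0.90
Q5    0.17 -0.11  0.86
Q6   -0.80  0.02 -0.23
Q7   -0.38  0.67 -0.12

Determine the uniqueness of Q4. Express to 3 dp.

h² = (-0.34)² + 0.22² + (-0.90)² = 0.1156 + 0.0484 + 0.8100 = 0.9740
Uniqueness u² = 1 − h² = 1 − 0.9740 = 0.0260

0.026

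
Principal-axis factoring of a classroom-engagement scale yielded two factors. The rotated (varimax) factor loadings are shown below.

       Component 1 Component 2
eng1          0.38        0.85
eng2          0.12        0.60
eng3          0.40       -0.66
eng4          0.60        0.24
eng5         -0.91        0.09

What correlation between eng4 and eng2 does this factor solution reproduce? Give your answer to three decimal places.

0.216

r̂ = Σ λ_i·λ_j across factors = (0.60)(0.12) + (0.24)(0.60)
  = +0.0720 +0.1440 = 0.2160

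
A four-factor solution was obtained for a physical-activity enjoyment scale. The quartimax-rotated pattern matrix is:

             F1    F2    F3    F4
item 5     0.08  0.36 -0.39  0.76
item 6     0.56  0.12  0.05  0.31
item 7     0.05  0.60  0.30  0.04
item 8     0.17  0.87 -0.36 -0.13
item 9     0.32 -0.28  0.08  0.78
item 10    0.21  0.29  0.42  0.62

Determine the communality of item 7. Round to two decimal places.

0.45

h² = 0.05² + 0.60² + 0.30² + 0.04² = 0.0025 + 0.3600 + 0.0900 + 0.0016 = 0.4541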